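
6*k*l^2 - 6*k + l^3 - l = (6*k + l)*(l - 1)*(l + 1)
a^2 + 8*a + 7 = (a + 1)*(a + 7)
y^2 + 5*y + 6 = (y + 2)*(y + 3)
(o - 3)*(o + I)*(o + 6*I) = o^3 - 3*o^2 + 7*I*o^2 - 6*o - 21*I*o + 18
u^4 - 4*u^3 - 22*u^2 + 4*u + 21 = (u - 7)*(u - 1)*(u + 1)*(u + 3)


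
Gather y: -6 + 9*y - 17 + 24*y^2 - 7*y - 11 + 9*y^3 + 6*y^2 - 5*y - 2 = 9*y^3 + 30*y^2 - 3*y - 36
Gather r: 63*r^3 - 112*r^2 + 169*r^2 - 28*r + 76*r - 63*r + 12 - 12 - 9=63*r^3 + 57*r^2 - 15*r - 9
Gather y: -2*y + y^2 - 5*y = y^2 - 7*y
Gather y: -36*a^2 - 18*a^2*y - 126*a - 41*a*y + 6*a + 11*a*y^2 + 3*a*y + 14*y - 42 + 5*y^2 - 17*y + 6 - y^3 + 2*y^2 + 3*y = -36*a^2 - 120*a - y^3 + y^2*(11*a + 7) + y*(-18*a^2 - 38*a) - 36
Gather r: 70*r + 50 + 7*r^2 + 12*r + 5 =7*r^2 + 82*r + 55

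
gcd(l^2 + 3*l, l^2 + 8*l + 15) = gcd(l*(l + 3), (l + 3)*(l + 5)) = l + 3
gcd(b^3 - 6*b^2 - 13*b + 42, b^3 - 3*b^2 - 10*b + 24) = b^2 + b - 6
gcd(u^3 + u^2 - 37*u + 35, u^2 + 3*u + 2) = 1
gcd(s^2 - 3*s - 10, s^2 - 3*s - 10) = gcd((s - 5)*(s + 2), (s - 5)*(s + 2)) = s^2 - 3*s - 10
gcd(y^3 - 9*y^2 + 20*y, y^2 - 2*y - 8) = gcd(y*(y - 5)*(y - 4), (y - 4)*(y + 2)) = y - 4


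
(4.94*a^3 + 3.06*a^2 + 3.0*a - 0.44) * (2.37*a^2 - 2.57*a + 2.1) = 11.7078*a^5 - 5.4436*a^4 + 9.6198*a^3 - 2.3268*a^2 + 7.4308*a - 0.924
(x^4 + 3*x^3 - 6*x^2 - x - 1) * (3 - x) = -x^5 + 15*x^3 - 17*x^2 - 2*x - 3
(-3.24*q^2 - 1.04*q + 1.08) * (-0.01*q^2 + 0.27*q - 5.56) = 0.0324*q^4 - 0.8644*q^3 + 17.7228*q^2 + 6.074*q - 6.0048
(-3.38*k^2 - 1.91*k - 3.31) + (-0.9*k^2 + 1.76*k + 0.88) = -4.28*k^2 - 0.15*k - 2.43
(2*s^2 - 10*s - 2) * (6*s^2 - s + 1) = 12*s^4 - 62*s^3 - 8*s - 2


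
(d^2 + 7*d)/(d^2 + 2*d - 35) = d/(d - 5)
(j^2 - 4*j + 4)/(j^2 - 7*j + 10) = (j - 2)/(j - 5)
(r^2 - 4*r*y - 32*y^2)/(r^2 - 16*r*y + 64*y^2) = (-r - 4*y)/(-r + 8*y)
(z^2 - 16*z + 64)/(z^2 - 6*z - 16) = (z - 8)/(z + 2)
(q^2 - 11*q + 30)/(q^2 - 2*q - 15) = (q - 6)/(q + 3)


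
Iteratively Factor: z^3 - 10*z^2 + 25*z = (z)*(z^2 - 10*z + 25) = z*(z - 5)*(z - 5)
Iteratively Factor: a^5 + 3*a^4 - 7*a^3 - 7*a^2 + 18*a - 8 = (a - 1)*(a^4 + 4*a^3 - 3*a^2 - 10*a + 8) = (a - 1)^2*(a^3 + 5*a^2 + 2*a - 8) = (a - 1)^3*(a^2 + 6*a + 8) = (a - 1)^3*(a + 2)*(a + 4)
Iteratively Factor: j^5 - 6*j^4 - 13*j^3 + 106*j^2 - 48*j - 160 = (j - 4)*(j^4 - 2*j^3 - 21*j^2 + 22*j + 40) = (j - 4)*(j + 4)*(j^3 - 6*j^2 + 3*j + 10) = (j - 4)*(j - 2)*(j + 4)*(j^2 - 4*j - 5) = (j - 5)*(j - 4)*(j - 2)*(j + 4)*(j + 1)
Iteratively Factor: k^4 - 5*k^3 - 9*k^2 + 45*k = (k)*(k^3 - 5*k^2 - 9*k + 45) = k*(k + 3)*(k^2 - 8*k + 15) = k*(k - 3)*(k + 3)*(k - 5)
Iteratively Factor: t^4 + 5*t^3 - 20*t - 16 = (t - 2)*(t^3 + 7*t^2 + 14*t + 8) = (t - 2)*(t + 2)*(t^2 + 5*t + 4) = (t - 2)*(t + 2)*(t + 4)*(t + 1)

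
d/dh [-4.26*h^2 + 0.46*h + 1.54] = 0.46 - 8.52*h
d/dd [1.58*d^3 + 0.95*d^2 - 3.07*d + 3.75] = 4.74*d^2 + 1.9*d - 3.07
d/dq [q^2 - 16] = 2*q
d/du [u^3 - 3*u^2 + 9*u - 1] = 3*u^2 - 6*u + 9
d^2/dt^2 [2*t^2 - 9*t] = 4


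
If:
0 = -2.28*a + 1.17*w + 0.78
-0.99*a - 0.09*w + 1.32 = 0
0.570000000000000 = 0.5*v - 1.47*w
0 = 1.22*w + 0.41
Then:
No Solution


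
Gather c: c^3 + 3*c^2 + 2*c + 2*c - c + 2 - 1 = c^3 + 3*c^2 + 3*c + 1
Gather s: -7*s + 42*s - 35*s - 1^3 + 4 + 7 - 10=0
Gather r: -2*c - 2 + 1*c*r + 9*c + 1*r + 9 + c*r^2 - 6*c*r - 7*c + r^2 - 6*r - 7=r^2*(c + 1) + r*(-5*c - 5)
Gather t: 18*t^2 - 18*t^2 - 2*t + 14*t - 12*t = 0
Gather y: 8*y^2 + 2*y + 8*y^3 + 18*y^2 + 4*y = 8*y^3 + 26*y^2 + 6*y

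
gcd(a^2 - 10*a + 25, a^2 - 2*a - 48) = 1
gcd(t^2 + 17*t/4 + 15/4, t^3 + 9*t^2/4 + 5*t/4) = t + 5/4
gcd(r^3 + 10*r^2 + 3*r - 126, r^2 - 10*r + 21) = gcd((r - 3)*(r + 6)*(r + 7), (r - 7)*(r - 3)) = r - 3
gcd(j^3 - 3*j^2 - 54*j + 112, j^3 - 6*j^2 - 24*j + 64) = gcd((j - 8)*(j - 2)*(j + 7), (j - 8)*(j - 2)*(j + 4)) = j^2 - 10*j + 16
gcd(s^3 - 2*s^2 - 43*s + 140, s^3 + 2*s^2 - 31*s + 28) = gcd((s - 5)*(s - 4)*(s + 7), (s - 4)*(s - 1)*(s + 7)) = s^2 + 3*s - 28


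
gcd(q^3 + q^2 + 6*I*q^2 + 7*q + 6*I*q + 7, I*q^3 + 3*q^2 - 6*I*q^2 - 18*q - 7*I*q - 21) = q + 1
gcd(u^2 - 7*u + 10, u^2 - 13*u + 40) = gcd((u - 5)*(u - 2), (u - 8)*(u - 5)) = u - 5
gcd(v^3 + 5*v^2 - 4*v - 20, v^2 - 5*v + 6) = v - 2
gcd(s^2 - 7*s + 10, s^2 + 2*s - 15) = 1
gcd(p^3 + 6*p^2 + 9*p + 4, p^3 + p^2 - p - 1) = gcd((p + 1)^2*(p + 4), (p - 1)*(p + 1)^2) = p^2 + 2*p + 1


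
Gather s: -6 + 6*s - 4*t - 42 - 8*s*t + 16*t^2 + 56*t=s*(6 - 8*t) + 16*t^2 + 52*t - 48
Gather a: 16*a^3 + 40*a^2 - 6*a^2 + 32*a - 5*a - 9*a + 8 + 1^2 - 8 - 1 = 16*a^3 + 34*a^2 + 18*a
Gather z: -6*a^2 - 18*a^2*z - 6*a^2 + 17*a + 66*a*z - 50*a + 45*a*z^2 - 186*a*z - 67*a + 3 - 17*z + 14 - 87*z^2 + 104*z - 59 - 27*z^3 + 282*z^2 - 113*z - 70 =-12*a^2 - 100*a - 27*z^3 + z^2*(45*a + 195) + z*(-18*a^2 - 120*a - 26) - 112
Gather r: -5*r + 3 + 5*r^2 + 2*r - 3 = 5*r^2 - 3*r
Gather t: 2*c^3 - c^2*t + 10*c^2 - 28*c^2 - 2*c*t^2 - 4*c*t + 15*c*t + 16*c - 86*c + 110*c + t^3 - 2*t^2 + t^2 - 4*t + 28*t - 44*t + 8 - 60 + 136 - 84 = 2*c^3 - 18*c^2 + 40*c + t^3 + t^2*(-2*c - 1) + t*(-c^2 + 11*c - 20)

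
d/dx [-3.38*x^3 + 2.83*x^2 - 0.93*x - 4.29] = -10.14*x^2 + 5.66*x - 0.93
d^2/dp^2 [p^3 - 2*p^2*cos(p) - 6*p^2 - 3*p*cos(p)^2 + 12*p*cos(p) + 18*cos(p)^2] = 2*p^2*cos(p) + 8*p*sin(p) - 12*p*cos(p) + 6*p*cos(2*p) + 6*p - 24*sin(p) + 6*sin(2*p) - 4*cos(p) - 36*cos(2*p) - 12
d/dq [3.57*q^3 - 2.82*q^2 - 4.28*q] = 10.71*q^2 - 5.64*q - 4.28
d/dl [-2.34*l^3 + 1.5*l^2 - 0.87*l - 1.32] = -7.02*l^2 + 3.0*l - 0.87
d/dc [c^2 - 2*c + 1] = 2*c - 2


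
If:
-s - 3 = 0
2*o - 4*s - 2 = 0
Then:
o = -5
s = -3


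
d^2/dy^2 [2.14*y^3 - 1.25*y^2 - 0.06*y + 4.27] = 12.84*y - 2.5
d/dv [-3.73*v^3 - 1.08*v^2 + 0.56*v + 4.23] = -11.19*v^2 - 2.16*v + 0.56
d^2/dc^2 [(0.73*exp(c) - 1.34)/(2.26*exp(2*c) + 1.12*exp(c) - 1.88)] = (3.728548*exp(4*c) - 29.224512*exp(3*c) + 8.43431999999999*exp(2*c) - 22.917376*exp(c) - 0.241392)*exp(c)/(11.543176*exp(6*c) + 17.161536*exp(5*c) - 20.302032*exp(4*c) - 27.147008*exp(3*c) + 16.888416*exp(2*c) + 11.875584*exp(c) - 6.644672)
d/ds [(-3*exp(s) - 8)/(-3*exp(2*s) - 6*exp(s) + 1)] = (-6*(exp(s) + 1)*(3*exp(s) + 8) + 9*exp(2*s) + 18*exp(s) - 3)*exp(s)/(3*exp(2*s) + 6*exp(s) - 1)^2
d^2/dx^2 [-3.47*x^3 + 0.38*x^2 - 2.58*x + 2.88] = 0.76 - 20.82*x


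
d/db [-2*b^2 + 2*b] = 2 - 4*b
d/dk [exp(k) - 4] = exp(k)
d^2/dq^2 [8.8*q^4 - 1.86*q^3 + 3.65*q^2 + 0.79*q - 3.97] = 105.6*q^2 - 11.16*q + 7.3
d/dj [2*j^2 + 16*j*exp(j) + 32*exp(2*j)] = 16*j*exp(j) + 4*j + 64*exp(2*j) + 16*exp(j)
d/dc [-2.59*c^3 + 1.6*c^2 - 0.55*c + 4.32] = -7.77*c^2 + 3.2*c - 0.55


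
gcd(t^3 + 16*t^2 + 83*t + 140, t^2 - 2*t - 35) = t + 5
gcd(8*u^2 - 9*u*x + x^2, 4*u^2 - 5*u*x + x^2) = -u + x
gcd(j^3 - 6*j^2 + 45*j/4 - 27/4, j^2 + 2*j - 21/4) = j - 3/2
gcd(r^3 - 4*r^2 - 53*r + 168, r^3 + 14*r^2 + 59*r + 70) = r + 7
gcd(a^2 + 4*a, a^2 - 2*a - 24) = a + 4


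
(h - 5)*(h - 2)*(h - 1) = h^3 - 8*h^2 + 17*h - 10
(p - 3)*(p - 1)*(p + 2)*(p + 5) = p^4 + 3*p^3 - 15*p^2 - 19*p + 30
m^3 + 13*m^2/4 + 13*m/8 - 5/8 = (m - 1/4)*(m + 1)*(m + 5/2)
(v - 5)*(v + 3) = v^2 - 2*v - 15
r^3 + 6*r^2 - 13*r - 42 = (r - 3)*(r + 2)*(r + 7)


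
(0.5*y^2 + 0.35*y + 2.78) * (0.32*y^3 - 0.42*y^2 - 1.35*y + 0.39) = 0.16*y^5 - 0.098*y^4 + 0.0675999999999999*y^3 - 1.4451*y^2 - 3.6165*y + 1.0842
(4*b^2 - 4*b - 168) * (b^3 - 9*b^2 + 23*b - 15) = 4*b^5 - 40*b^4 - 40*b^3 + 1360*b^2 - 3804*b + 2520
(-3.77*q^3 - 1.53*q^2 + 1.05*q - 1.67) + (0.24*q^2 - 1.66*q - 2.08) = -3.77*q^3 - 1.29*q^2 - 0.61*q - 3.75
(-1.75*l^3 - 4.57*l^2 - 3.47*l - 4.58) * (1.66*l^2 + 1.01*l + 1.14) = -2.905*l^5 - 9.3537*l^4 - 12.3709*l^3 - 16.3173*l^2 - 8.5816*l - 5.2212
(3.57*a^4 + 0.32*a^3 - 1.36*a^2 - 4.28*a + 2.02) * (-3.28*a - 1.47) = -11.7096*a^5 - 6.2975*a^4 + 3.9904*a^3 + 16.0376*a^2 - 0.334*a - 2.9694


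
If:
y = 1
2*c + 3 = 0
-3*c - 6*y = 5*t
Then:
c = -3/2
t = -3/10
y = 1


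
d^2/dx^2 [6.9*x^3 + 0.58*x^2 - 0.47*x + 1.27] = 41.4*x + 1.16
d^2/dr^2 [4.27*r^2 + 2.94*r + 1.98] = 8.54000000000000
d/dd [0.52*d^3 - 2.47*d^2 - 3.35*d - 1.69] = 1.56*d^2 - 4.94*d - 3.35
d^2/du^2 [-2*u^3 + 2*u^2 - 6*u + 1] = 4 - 12*u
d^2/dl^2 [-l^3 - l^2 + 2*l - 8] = -6*l - 2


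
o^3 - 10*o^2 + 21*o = o*(o - 7)*(o - 3)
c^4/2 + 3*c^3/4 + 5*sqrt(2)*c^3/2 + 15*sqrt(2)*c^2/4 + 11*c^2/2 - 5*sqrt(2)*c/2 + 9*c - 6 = (c/2 + sqrt(2))*(c - 1/2)*(c + 2)*(c + 3*sqrt(2))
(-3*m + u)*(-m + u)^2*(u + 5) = -3*m^3*u - 15*m^3 + 7*m^2*u^2 + 35*m^2*u - 5*m*u^3 - 25*m*u^2 + u^4 + 5*u^3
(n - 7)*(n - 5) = n^2 - 12*n + 35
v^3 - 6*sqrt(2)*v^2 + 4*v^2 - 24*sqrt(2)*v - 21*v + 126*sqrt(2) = (v - 3)*(v + 7)*(v - 6*sqrt(2))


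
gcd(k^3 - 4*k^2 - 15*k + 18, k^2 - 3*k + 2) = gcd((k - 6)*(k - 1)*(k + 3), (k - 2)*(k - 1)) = k - 1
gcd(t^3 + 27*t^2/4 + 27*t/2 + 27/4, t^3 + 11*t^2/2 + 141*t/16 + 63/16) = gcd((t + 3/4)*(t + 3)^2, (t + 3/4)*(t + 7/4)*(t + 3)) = t^2 + 15*t/4 + 9/4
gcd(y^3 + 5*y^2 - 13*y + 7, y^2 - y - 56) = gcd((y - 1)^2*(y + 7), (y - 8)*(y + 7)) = y + 7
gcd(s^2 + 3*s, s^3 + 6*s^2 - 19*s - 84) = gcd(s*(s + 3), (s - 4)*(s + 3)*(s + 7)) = s + 3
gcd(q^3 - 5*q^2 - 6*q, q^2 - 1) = q + 1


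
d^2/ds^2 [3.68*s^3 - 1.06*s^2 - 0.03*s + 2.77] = 22.08*s - 2.12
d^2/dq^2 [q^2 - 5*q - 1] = 2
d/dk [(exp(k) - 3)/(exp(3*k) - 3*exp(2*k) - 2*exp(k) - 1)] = ((exp(k) - 3)*(-3*exp(2*k) + 6*exp(k) + 2) + exp(3*k) - 3*exp(2*k) - 2*exp(k) - 1)*exp(k)/(-exp(3*k) + 3*exp(2*k) + 2*exp(k) + 1)^2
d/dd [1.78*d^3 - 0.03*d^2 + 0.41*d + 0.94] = 5.34*d^2 - 0.06*d + 0.41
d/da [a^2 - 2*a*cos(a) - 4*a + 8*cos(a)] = 2*a*sin(a) + 2*a - 8*sin(a) - 2*cos(a) - 4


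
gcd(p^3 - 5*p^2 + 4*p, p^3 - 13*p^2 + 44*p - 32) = p^2 - 5*p + 4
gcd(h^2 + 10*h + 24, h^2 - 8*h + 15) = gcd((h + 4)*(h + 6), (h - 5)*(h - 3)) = 1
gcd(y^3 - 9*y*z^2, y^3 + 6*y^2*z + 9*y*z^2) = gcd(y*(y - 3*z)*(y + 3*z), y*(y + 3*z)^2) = y^2 + 3*y*z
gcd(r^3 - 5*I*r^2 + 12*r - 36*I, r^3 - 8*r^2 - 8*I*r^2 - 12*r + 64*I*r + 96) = r^2 - 8*I*r - 12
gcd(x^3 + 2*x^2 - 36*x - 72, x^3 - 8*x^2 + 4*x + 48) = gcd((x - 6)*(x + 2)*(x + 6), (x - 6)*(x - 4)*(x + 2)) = x^2 - 4*x - 12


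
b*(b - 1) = b^2 - b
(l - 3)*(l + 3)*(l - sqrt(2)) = l^3 - sqrt(2)*l^2 - 9*l + 9*sqrt(2)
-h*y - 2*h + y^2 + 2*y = (-h + y)*(y + 2)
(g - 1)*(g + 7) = g^2 + 6*g - 7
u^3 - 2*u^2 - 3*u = u*(u - 3)*(u + 1)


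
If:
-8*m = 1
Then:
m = -1/8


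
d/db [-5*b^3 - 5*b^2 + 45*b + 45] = -15*b^2 - 10*b + 45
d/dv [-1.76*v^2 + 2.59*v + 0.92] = 2.59 - 3.52*v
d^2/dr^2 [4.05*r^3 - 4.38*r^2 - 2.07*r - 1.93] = 24.3*r - 8.76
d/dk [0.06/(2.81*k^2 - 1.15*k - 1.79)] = (0.069 - 0.3372*k)/(-2.81*k^2 + 1.15*k + 1.79)^2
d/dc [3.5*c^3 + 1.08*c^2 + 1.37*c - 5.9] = 10.5*c^2 + 2.16*c + 1.37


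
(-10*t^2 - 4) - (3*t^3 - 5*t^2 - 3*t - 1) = -3*t^3 - 5*t^2 + 3*t - 3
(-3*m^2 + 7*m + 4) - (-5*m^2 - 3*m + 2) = 2*m^2 + 10*m + 2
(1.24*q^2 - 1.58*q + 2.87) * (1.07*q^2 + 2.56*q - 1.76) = 1.3268*q^4 + 1.4838*q^3 - 3.1563*q^2 + 10.128*q - 5.0512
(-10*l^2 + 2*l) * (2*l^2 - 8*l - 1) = -20*l^4 + 84*l^3 - 6*l^2 - 2*l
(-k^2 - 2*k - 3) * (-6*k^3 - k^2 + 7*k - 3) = 6*k^5 + 13*k^4 + 13*k^3 - 8*k^2 - 15*k + 9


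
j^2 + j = j*(j + 1)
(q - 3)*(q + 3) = q^2 - 9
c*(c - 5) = c^2 - 5*c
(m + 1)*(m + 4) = m^2 + 5*m + 4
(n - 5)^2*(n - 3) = n^3 - 13*n^2 + 55*n - 75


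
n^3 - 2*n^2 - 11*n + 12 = (n - 4)*(n - 1)*(n + 3)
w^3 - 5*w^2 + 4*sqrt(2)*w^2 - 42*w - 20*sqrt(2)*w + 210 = (w - 5)*(w - 3*sqrt(2))*(w + 7*sqrt(2))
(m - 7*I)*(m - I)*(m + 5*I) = m^3 - 3*I*m^2 + 33*m - 35*I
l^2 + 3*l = l*(l + 3)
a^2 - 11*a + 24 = (a - 8)*(a - 3)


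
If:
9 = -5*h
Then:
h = -9/5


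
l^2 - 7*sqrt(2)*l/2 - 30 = (l - 6*sqrt(2))*(l + 5*sqrt(2)/2)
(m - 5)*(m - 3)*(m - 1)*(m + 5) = m^4 - 4*m^3 - 22*m^2 + 100*m - 75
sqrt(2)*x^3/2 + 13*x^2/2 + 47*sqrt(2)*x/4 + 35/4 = (x + 5*sqrt(2)/2)*(x + 7*sqrt(2)/2)*(sqrt(2)*x/2 + 1/2)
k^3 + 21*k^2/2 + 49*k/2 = k*(k + 7/2)*(k + 7)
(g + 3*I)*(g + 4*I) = g^2 + 7*I*g - 12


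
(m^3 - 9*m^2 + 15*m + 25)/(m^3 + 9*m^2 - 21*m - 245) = (m^2 - 4*m - 5)/(m^2 + 14*m + 49)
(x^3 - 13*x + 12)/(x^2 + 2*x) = (x^3 - 13*x + 12)/(x*(x + 2))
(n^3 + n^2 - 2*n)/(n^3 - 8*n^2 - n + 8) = n*(n + 2)/(n^2 - 7*n - 8)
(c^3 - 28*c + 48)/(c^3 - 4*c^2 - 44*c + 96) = (c - 4)/(c - 8)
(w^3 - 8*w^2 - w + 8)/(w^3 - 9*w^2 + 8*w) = (w + 1)/w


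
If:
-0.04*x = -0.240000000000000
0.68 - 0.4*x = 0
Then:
No Solution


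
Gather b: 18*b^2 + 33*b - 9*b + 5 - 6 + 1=18*b^2 + 24*b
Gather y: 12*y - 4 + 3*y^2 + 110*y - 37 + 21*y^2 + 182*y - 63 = 24*y^2 + 304*y - 104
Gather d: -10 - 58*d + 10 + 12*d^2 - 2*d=12*d^2 - 60*d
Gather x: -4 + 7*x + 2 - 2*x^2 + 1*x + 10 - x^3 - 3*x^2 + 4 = -x^3 - 5*x^2 + 8*x + 12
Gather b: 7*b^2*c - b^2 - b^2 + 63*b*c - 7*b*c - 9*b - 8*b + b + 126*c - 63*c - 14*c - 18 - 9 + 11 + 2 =b^2*(7*c - 2) + b*(56*c - 16) + 49*c - 14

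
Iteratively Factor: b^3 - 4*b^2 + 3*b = (b - 3)*(b^2 - b) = b*(b - 3)*(b - 1)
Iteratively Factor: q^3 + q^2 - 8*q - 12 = (q + 2)*(q^2 - q - 6) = (q + 2)^2*(q - 3)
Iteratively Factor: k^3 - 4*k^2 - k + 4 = (k + 1)*(k^2 - 5*k + 4) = (k - 4)*(k + 1)*(k - 1)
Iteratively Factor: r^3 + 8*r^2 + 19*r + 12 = (r + 4)*(r^2 + 4*r + 3) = (r + 1)*(r + 4)*(r + 3)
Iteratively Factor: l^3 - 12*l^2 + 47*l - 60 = (l - 3)*(l^2 - 9*l + 20) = (l - 4)*(l - 3)*(l - 5)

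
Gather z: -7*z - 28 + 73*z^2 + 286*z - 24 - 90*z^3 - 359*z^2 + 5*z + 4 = -90*z^3 - 286*z^2 + 284*z - 48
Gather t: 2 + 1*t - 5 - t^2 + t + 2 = -t^2 + 2*t - 1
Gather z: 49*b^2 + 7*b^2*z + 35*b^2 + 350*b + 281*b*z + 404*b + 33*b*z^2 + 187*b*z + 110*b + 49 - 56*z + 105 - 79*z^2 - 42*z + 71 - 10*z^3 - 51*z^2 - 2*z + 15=84*b^2 + 864*b - 10*z^3 + z^2*(33*b - 130) + z*(7*b^2 + 468*b - 100) + 240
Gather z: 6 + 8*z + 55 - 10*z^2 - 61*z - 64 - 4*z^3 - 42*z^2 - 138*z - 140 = -4*z^3 - 52*z^2 - 191*z - 143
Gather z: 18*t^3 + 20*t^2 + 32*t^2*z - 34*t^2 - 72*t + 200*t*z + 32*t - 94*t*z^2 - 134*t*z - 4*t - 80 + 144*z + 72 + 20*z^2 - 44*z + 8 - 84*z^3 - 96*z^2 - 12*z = 18*t^3 - 14*t^2 - 44*t - 84*z^3 + z^2*(-94*t - 76) + z*(32*t^2 + 66*t + 88)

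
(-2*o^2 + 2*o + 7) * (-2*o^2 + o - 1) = 4*o^4 - 6*o^3 - 10*o^2 + 5*o - 7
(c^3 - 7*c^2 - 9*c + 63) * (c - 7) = c^4 - 14*c^3 + 40*c^2 + 126*c - 441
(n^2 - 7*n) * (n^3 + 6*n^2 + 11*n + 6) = n^5 - n^4 - 31*n^3 - 71*n^2 - 42*n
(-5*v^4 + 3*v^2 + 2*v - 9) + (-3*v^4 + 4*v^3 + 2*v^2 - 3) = -8*v^4 + 4*v^3 + 5*v^2 + 2*v - 12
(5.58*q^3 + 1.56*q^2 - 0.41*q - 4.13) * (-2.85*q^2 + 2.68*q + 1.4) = -15.903*q^5 + 10.5084*q^4 + 13.1613*q^3 + 12.8557*q^2 - 11.6424*q - 5.782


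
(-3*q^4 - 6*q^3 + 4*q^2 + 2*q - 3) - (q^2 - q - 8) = -3*q^4 - 6*q^3 + 3*q^2 + 3*q + 5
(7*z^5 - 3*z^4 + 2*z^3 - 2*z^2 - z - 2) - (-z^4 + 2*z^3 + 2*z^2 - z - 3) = 7*z^5 - 2*z^4 - 4*z^2 + 1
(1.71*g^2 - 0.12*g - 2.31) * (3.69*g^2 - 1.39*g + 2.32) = 6.3099*g^4 - 2.8197*g^3 - 4.3899*g^2 + 2.9325*g - 5.3592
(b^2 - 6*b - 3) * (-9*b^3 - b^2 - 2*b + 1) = -9*b^5 + 53*b^4 + 31*b^3 + 16*b^2 - 3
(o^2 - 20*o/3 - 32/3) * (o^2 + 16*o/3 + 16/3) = o^4 - 4*o^3/3 - 368*o^2/9 - 832*o/9 - 512/9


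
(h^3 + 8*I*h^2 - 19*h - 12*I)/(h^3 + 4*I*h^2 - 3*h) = (h + 4*I)/h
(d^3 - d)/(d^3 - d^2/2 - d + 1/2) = 2*d/(2*d - 1)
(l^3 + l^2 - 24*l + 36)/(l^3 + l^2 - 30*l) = (l^2 - 5*l + 6)/(l*(l - 5))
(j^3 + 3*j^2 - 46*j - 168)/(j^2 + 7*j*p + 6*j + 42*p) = (j^2 - 3*j - 28)/(j + 7*p)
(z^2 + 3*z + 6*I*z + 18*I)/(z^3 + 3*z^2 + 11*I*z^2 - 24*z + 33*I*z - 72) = (z + 6*I)/(z^2 + 11*I*z - 24)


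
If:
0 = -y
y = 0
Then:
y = 0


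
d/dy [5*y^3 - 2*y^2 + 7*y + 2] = 15*y^2 - 4*y + 7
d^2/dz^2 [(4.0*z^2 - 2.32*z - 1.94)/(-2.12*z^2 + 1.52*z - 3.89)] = (-4.925184*z^3 + 250.238016*z^2 - 152.304192*z - 116.65464)/(9.528128*z^6 - 20.494464*z^5 + 67.143792*z^4 - 78.722624*z^3 + 123.202524*z^2 - 69.002376*z + 58.863869)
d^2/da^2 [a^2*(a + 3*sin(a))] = -3*a^2*sin(a) + 12*a*cos(a) + 6*a + 6*sin(a)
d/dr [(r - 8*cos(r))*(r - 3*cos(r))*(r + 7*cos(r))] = 4*r^2*sin(r) + 3*r^2 + 53*r*sin(2*r) - 8*r*cos(r) - 504*sin(r)*cos(r)^2 - 53*cos(r)^2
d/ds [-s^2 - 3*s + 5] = -2*s - 3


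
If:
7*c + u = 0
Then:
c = -u/7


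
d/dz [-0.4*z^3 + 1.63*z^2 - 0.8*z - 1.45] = -1.2*z^2 + 3.26*z - 0.8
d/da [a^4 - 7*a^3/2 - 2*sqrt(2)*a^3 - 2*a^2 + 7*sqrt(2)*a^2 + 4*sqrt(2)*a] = 4*a^3 - 21*a^2/2 - 6*sqrt(2)*a^2 - 4*a + 14*sqrt(2)*a + 4*sqrt(2)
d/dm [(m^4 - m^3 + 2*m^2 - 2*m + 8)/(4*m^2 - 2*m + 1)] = (8*m^5 - 10*m^4 + 8*m^3 + m^2 - 60*m + 14)/(16*m^4 - 16*m^3 + 12*m^2 - 4*m + 1)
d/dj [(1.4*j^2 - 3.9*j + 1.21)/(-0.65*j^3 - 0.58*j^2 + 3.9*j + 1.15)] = (0.91*j^4 - 5.07*j^3 + 5.5575*j^2 + 4.6236*j - 9.204)/(0.4225*j^6 + 0.754*j^5 - 4.7336*j^4 - 6.019*j^3 + 13.876*j^2 + 8.97*j + 1.3225)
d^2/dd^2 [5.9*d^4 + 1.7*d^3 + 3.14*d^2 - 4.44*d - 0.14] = 70.8*d^2 + 10.2*d + 6.28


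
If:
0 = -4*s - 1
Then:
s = -1/4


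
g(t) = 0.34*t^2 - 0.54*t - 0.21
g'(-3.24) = -2.74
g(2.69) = 0.80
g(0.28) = -0.33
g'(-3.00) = -2.58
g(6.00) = 8.79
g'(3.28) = 1.69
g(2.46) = 0.52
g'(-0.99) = -1.21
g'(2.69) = 1.29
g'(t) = 0.68*t - 0.54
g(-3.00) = 4.47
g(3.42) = 1.92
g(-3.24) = 5.11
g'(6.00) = 3.54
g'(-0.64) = -0.98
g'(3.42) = 1.79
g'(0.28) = -0.35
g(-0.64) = 0.27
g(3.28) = 1.68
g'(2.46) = 1.13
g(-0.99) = 0.66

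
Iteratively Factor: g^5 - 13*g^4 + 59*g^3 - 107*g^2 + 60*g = (g)*(g^4 - 13*g^3 + 59*g^2 - 107*g + 60) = g*(g - 3)*(g^3 - 10*g^2 + 29*g - 20) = g*(g - 3)*(g - 1)*(g^2 - 9*g + 20) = g*(g - 4)*(g - 3)*(g - 1)*(g - 5)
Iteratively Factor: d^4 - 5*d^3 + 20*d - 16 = (d - 4)*(d^3 - d^2 - 4*d + 4) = (d - 4)*(d + 2)*(d^2 - 3*d + 2) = (d - 4)*(d - 2)*(d + 2)*(d - 1)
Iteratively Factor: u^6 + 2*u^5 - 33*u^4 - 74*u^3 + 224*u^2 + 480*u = (u)*(u^5 + 2*u^4 - 33*u^3 - 74*u^2 + 224*u + 480) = u*(u + 4)*(u^4 - 2*u^3 - 25*u^2 + 26*u + 120) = u*(u + 4)^2*(u^3 - 6*u^2 - u + 30) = u*(u - 3)*(u + 4)^2*(u^2 - 3*u - 10) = u*(u - 5)*(u - 3)*(u + 4)^2*(u + 2)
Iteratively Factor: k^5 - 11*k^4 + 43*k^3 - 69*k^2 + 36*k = (k - 3)*(k^4 - 8*k^3 + 19*k^2 - 12*k) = (k - 3)^2*(k^3 - 5*k^2 + 4*k) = k*(k - 3)^2*(k^2 - 5*k + 4) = k*(k - 4)*(k - 3)^2*(k - 1)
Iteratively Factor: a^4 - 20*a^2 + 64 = (a + 2)*(a^3 - 2*a^2 - 16*a + 32) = (a - 2)*(a + 2)*(a^2 - 16) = (a - 4)*(a - 2)*(a + 2)*(a + 4)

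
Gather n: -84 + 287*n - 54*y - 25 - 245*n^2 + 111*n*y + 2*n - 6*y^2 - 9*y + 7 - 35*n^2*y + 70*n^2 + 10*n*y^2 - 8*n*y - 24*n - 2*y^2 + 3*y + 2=n^2*(-35*y - 175) + n*(10*y^2 + 103*y + 265) - 8*y^2 - 60*y - 100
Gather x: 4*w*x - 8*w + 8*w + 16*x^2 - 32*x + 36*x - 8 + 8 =16*x^2 + x*(4*w + 4)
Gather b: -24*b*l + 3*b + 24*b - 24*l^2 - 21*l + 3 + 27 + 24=b*(27 - 24*l) - 24*l^2 - 21*l + 54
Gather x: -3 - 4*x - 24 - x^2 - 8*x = -x^2 - 12*x - 27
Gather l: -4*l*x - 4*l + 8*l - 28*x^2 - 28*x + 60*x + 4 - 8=l*(4 - 4*x) - 28*x^2 + 32*x - 4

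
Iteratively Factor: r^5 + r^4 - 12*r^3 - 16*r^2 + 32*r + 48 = (r - 3)*(r^4 + 4*r^3 - 16*r - 16) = (r - 3)*(r + 2)*(r^3 + 2*r^2 - 4*r - 8) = (r - 3)*(r + 2)^2*(r^2 - 4) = (r - 3)*(r - 2)*(r + 2)^2*(r + 2)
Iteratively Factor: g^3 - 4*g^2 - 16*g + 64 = (g + 4)*(g^2 - 8*g + 16) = (g - 4)*(g + 4)*(g - 4)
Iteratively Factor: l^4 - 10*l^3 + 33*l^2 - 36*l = (l - 4)*(l^3 - 6*l^2 + 9*l) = (l - 4)*(l - 3)*(l^2 - 3*l) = l*(l - 4)*(l - 3)*(l - 3)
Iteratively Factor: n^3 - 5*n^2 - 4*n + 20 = (n - 2)*(n^2 - 3*n - 10) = (n - 2)*(n + 2)*(n - 5)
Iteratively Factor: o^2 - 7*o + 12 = (o - 4)*(o - 3)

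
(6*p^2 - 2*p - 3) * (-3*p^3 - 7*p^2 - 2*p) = -18*p^5 - 36*p^4 + 11*p^3 + 25*p^2 + 6*p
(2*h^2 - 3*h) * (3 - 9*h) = -18*h^3 + 33*h^2 - 9*h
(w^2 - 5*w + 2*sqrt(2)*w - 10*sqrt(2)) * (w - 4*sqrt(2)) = w^3 - 5*w^2 - 2*sqrt(2)*w^2 - 16*w + 10*sqrt(2)*w + 80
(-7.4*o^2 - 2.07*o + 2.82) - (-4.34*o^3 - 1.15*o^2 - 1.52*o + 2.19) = 4.34*o^3 - 6.25*o^2 - 0.55*o + 0.63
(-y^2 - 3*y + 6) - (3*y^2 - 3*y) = 6 - 4*y^2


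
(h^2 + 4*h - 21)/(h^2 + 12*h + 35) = (h - 3)/(h + 5)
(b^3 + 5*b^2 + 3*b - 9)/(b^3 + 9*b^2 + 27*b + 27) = (b - 1)/(b + 3)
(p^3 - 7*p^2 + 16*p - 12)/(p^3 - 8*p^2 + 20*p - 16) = (p - 3)/(p - 4)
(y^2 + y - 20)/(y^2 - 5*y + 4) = (y + 5)/(y - 1)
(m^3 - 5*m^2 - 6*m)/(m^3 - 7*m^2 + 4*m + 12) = m/(m - 2)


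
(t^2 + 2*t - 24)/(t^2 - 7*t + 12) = (t + 6)/(t - 3)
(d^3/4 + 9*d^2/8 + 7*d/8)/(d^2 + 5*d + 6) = d*(2*d^2 + 9*d + 7)/(8*(d^2 + 5*d + 6))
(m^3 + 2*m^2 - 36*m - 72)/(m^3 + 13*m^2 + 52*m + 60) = (m - 6)/(m + 5)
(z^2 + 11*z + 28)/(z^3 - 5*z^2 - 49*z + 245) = (z + 4)/(z^2 - 12*z + 35)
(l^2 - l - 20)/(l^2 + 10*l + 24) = (l - 5)/(l + 6)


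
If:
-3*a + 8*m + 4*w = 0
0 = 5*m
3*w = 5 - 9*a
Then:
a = 4/9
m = 0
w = 1/3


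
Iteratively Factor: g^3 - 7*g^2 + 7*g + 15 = (g - 3)*(g^2 - 4*g - 5) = (g - 5)*(g - 3)*(g + 1)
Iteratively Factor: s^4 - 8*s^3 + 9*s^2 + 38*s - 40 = (s - 1)*(s^3 - 7*s^2 + 2*s + 40) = (s - 4)*(s - 1)*(s^2 - 3*s - 10) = (s - 5)*(s - 4)*(s - 1)*(s + 2)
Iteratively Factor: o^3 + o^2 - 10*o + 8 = (o - 1)*(o^2 + 2*o - 8) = (o - 2)*(o - 1)*(o + 4)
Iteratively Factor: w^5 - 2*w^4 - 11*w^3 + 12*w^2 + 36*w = (w - 3)*(w^4 + w^3 - 8*w^2 - 12*w) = (w - 3)*(w + 2)*(w^3 - w^2 - 6*w) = w*(w - 3)*(w + 2)*(w^2 - w - 6) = w*(w - 3)*(w + 2)^2*(w - 3)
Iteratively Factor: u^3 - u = (u - 1)*(u^2 + u) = u*(u - 1)*(u + 1)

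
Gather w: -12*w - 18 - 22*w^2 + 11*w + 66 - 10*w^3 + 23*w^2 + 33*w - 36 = -10*w^3 + w^2 + 32*w + 12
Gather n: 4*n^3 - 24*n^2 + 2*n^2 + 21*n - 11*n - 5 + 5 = 4*n^3 - 22*n^2 + 10*n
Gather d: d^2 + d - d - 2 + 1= d^2 - 1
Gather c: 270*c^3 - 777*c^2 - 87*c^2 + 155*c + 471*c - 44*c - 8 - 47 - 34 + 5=270*c^3 - 864*c^2 + 582*c - 84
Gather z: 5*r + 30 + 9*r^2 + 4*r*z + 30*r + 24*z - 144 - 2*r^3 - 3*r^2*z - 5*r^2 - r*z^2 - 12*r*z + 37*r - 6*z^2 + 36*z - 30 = -2*r^3 + 4*r^2 + 72*r + z^2*(-r - 6) + z*(-3*r^2 - 8*r + 60) - 144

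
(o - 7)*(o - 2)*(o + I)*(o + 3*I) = o^4 - 9*o^3 + 4*I*o^3 + 11*o^2 - 36*I*o^2 + 27*o + 56*I*o - 42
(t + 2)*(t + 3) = t^2 + 5*t + 6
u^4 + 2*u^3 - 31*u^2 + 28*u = u*(u - 4)*(u - 1)*(u + 7)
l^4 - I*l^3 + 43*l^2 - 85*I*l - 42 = (l - 6*I)*(l - I)^2*(l + 7*I)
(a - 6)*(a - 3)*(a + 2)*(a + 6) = a^4 - a^3 - 42*a^2 + 36*a + 216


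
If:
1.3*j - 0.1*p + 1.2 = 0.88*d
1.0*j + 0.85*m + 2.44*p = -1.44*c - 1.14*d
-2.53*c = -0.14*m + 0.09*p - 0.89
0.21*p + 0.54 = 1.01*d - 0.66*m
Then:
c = 0.337273841870973 - 0.109898990169025*p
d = 0.363365354711109 - 0.669797268629691*p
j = -0.376478151072407*p - 0.677106529118634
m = -1.34317460805453*p - 0.262122714760273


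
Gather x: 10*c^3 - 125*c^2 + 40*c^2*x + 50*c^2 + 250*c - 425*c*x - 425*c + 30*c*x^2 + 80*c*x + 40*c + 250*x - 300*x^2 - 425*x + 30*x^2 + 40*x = 10*c^3 - 75*c^2 - 135*c + x^2*(30*c - 270) + x*(40*c^2 - 345*c - 135)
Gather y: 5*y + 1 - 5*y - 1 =0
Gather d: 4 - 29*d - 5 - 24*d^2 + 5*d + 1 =-24*d^2 - 24*d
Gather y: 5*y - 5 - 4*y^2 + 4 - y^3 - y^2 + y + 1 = -y^3 - 5*y^2 + 6*y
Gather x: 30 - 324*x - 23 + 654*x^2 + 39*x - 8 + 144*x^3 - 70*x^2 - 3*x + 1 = 144*x^3 + 584*x^2 - 288*x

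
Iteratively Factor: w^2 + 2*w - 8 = (w + 4)*(w - 2)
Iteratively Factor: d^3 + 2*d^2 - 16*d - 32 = (d - 4)*(d^2 + 6*d + 8) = (d - 4)*(d + 2)*(d + 4)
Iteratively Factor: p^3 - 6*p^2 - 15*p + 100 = (p - 5)*(p^2 - p - 20) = (p - 5)^2*(p + 4)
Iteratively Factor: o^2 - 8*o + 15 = (o - 5)*(o - 3)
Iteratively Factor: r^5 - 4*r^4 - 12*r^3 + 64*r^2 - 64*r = (r)*(r^4 - 4*r^3 - 12*r^2 + 64*r - 64) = r*(r + 4)*(r^3 - 8*r^2 + 20*r - 16) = r*(r - 2)*(r + 4)*(r^2 - 6*r + 8) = r*(r - 2)^2*(r + 4)*(r - 4)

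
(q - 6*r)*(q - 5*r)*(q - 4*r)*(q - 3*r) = q^4 - 18*q^3*r + 119*q^2*r^2 - 342*q*r^3 + 360*r^4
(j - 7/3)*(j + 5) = j^2 + 8*j/3 - 35/3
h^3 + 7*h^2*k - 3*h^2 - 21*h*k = h*(h - 3)*(h + 7*k)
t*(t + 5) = t^2 + 5*t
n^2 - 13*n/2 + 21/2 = (n - 7/2)*(n - 3)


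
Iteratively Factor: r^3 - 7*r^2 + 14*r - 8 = (r - 4)*(r^2 - 3*r + 2) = (r - 4)*(r - 1)*(r - 2)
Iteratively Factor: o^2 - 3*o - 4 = (o + 1)*(o - 4)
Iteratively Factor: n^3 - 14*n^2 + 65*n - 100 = (n - 4)*(n^2 - 10*n + 25) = (n - 5)*(n - 4)*(n - 5)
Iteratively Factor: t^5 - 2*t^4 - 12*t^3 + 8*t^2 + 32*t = (t + 2)*(t^4 - 4*t^3 - 4*t^2 + 16*t) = (t + 2)^2*(t^3 - 6*t^2 + 8*t) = t*(t + 2)^2*(t^2 - 6*t + 8) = t*(t - 2)*(t + 2)^2*(t - 4)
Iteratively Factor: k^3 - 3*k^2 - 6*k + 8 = (k - 1)*(k^2 - 2*k - 8) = (k - 4)*(k - 1)*(k + 2)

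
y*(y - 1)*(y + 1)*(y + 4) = y^4 + 4*y^3 - y^2 - 4*y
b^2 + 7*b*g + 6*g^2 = (b + g)*(b + 6*g)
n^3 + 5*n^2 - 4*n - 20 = (n - 2)*(n + 2)*(n + 5)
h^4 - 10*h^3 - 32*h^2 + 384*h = h*(h - 8)^2*(h + 6)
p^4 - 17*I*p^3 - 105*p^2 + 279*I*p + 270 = (p - 6*I)*(p - 5*I)*(p - 3*I)^2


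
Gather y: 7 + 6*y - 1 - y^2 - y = -y^2 + 5*y + 6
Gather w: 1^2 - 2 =-1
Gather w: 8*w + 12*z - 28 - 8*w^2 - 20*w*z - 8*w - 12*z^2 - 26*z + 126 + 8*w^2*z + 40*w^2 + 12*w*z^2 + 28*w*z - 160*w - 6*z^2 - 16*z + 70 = w^2*(8*z + 32) + w*(12*z^2 + 8*z - 160) - 18*z^2 - 30*z + 168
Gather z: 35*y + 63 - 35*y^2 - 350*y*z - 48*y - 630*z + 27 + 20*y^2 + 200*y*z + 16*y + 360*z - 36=-15*y^2 + 3*y + z*(-150*y - 270) + 54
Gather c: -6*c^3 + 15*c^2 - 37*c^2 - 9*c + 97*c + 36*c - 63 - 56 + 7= -6*c^3 - 22*c^2 + 124*c - 112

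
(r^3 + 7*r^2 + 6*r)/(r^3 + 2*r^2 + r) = (r + 6)/(r + 1)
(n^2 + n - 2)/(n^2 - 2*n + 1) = (n + 2)/(n - 1)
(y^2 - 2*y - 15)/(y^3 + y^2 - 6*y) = (y - 5)/(y*(y - 2))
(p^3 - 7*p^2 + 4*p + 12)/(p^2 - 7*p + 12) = (p^3 - 7*p^2 + 4*p + 12)/(p^2 - 7*p + 12)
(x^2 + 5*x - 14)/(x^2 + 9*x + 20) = (x^2 + 5*x - 14)/(x^2 + 9*x + 20)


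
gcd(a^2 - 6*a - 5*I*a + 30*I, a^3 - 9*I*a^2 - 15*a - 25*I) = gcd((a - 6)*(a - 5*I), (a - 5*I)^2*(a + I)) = a - 5*I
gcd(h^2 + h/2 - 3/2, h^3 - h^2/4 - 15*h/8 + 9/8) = h^2 + h/2 - 3/2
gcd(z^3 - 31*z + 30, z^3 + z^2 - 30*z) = z^2 + z - 30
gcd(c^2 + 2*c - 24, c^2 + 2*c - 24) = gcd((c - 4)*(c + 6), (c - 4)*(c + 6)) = c^2 + 2*c - 24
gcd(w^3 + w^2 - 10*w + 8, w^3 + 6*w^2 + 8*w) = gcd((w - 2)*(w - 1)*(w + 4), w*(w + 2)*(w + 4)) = w + 4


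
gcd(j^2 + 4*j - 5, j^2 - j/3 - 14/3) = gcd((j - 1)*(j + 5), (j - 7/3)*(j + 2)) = 1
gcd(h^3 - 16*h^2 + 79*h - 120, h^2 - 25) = h - 5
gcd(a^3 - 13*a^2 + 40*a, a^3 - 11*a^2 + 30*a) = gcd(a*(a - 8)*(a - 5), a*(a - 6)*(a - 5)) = a^2 - 5*a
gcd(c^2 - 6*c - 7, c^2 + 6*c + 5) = c + 1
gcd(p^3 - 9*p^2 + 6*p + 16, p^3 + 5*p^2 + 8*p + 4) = p + 1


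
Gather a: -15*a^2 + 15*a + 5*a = -15*a^2 + 20*a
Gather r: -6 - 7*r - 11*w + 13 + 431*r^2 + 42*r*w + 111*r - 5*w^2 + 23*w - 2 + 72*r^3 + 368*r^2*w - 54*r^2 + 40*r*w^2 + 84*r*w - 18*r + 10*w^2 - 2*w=72*r^3 + r^2*(368*w + 377) + r*(40*w^2 + 126*w + 86) + 5*w^2 + 10*w + 5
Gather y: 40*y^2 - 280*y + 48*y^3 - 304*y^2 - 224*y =48*y^3 - 264*y^2 - 504*y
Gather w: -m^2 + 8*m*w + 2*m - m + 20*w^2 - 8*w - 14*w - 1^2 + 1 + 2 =-m^2 + m + 20*w^2 + w*(8*m - 22) + 2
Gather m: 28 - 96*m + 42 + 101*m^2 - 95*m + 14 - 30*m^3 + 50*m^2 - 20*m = -30*m^3 + 151*m^2 - 211*m + 84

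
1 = 1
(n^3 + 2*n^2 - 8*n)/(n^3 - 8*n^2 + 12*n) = (n + 4)/(n - 6)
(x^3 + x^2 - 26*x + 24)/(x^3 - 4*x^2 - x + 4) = (x + 6)/(x + 1)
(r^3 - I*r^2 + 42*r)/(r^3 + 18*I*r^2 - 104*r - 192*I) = r*(r - 7*I)/(r^2 + 12*I*r - 32)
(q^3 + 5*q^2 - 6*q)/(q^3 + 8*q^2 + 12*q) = (q - 1)/(q + 2)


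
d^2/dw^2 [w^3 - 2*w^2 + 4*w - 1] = 6*w - 4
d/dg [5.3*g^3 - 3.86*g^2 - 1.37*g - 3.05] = 15.9*g^2 - 7.72*g - 1.37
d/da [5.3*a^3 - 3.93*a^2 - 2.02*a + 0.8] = 15.9*a^2 - 7.86*a - 2.02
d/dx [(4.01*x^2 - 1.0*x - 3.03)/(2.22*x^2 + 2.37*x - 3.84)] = (11.7237*x^2 - 17.3436*x + 11.0211)/(4.9284*x^4 + 10.5228*x^3 - 11.4327*x^2 - 18.2016*x + 14.7456)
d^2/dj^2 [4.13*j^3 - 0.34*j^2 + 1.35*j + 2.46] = 24.78*j - 0.68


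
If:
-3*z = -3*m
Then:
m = z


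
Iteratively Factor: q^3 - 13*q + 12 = (q - 1)*(q^2 + q - 12) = (q - 3)*(q - 1)*(q + 4)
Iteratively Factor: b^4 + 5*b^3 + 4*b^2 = (b + 1)*(b^3 + 4*b^2) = (b + 1)*(b + 4)*(b^2) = b*(b + 1)*(b + 4)*(b)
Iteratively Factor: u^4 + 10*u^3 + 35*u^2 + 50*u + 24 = (u + 2)*(u^3 + 8*u^2 + 19*u + 12) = (u + 1)*(u + 2)*(u^2 + 7*u + 12) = (u + 1)*(u + 2)*(u + 4)*(u + 3)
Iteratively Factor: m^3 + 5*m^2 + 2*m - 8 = (m - 1)*(m^2 + 6*m + 8) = (m - 1)*(m + 4)*(m + 2)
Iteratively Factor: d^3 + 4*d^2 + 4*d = (d)*(d^2 + 4*d + 4) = d*(d + 2)*(d + 2)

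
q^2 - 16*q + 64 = (q - 8)^2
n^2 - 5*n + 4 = (n - 4)*(n - 1)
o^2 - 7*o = o*(o - 7)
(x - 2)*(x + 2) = x^2 - 4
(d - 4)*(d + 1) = d^2 - 3*d - 4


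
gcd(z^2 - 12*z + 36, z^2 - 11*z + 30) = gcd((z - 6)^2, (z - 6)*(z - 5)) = z - 6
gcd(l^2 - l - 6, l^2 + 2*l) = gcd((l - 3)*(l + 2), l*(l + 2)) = l + 2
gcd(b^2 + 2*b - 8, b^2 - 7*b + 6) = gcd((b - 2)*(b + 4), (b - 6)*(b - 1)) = 1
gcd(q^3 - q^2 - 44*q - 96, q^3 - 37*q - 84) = q^2 + 7*q + 12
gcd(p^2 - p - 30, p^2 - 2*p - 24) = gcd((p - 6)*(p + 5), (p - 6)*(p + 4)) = p - 6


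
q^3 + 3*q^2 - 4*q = q*(q - 1)*(q + 4)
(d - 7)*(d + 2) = d^2 - 5*d - 14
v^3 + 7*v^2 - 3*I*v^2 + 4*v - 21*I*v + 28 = (v + 7)*(v - 4*I)*(v + I)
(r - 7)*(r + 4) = r^2 - 3*r - 28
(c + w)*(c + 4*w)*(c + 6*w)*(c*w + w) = c^4*w + 11*c^3*w^2 + c^3*w + 34*c^2*w^3 + 11*c^2*w^2 + 24*c*w^4 + 34*c*w^3 + 24*w^4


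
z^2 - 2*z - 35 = (z - 7)*(z + 5)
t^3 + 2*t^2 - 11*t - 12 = (t - 3)*(t + 1)*(t + 4)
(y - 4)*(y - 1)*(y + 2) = y^3 - 3*y^2 - 6*y + 8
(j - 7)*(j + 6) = j^2 - j - 42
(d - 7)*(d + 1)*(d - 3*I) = d^3 - 6*d^2 - 3*I*d^2 - 7*d + 18*I*d + 21*I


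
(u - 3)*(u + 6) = u^2 + 3*u - 18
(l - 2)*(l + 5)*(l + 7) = l^3 + 10*l^2 + 11*l - 70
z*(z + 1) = z^2 + z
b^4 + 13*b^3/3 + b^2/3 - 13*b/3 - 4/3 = (b - 1)*(b + 1/3)*(b + 1)*(b + 4)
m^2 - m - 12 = (m - 4)*(m + 3)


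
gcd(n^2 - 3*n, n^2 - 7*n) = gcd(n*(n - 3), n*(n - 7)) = n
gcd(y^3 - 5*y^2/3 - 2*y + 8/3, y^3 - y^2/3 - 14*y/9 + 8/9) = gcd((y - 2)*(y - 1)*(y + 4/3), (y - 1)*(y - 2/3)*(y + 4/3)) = y^2 + y/3 - 4/3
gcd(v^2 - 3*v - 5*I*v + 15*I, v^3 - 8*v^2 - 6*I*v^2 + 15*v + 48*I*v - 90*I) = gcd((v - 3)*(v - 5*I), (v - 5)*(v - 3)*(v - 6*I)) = v - 3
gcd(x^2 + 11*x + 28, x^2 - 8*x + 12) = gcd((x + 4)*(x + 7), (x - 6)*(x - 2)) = 1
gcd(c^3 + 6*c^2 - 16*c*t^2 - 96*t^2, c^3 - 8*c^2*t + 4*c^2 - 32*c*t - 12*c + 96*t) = c + 6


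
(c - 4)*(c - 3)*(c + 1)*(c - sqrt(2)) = c^4 - 6*c^3 - sqrt(2)*c^3 + 5*c^2 + 6*sqrt(2)*c^2 - 5*sqrt(2)*c + 12*c - 12*sqrt(2)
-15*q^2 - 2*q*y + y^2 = (-5*q + y)*(3*q + y)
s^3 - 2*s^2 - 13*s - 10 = (s - 5)*(s + 1)*(s + 2)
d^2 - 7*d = d*(d - 7)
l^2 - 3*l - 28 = (l - 7)*(l + 4)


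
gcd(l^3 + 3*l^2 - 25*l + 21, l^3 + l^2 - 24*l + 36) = l - 3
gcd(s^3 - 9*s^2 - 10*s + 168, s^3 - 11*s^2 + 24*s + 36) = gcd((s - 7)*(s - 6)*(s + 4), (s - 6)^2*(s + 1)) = s - 6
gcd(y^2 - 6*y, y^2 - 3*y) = y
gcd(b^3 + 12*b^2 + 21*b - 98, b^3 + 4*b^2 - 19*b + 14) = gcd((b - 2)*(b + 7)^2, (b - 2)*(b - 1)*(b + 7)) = b^2 + 5*b - 14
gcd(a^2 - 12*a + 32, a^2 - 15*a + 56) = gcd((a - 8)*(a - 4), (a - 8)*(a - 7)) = a - 8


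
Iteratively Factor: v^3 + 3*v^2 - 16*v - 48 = (v - 4)*(v^2 + 7*v + 12) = (v - 4)*(v + 4)*(v + 3)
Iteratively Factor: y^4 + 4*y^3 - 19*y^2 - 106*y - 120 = (y + 3)*(y^3 + y^2 - 22*y - 40) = (y - 5)*(y + 3)*(y^2 + 6*y + 8) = (y - 5)*(y + 2)*(y + 3)*(y + 4)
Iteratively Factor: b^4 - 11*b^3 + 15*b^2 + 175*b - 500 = (b - 5)*(b^3 - 6*b^2 - 15*b + 100) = (b - 5)^2*(b^2 - b - 20) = (b - 5)^2*(b + 4)*(b - 5)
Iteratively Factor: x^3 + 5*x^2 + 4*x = (x)*(x^2 + 5*x + 4) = x*(x + 1)*(x + 4)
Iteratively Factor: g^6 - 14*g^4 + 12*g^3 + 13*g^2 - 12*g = (g + 1)*(g^5 - g^4 - 13*g^3 + 25*g^2 - 12*g) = g*(g + 1)*(g^4 - g^3 - 13*g^2 + 25*g - 12) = g*(g + 1)*(g + 4)*(g^3 - 5*g^2 + 7*g - 3) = g*(g - 3)*(g + 1)*(g + 4)*(g^2 - 2*g + 1) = g*(g - 3)*(g - 1)*(g + 1)*(g + 4)*(g - 1)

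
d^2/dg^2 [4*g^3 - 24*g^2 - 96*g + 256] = 24*g - 48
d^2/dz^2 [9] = 0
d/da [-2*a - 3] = -2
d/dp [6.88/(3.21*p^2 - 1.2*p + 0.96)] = (8.256 - 44.1696*p)/(3.21*p^2 - 1.2*p + 0.96)^2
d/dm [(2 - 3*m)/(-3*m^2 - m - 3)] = (9*m^2 + 3*m - (3*m - 2)*(6*m + 1) + 9)/(3*m^2 + m + 3)^2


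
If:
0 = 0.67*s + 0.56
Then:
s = -0.84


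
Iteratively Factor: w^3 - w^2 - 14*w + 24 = (w - 3)*(w^2 + 2*w - 8) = (w - 3)*(w - 2)*(w + 4)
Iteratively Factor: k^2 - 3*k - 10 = (k - 5)*(k + 2)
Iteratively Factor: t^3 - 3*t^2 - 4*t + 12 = (t - 3)*(t^2 - 4) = (t - 3)*(t - 2)*(t + 2)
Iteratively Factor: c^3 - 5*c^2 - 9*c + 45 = (c - 3)*(c^2 - 2*c - 15) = (c - 3)*(c + 3)*(c - 5)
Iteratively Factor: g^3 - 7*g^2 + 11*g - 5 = (g - 5)*(g^2 - 2*g + 1) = (g - 5)*(g - 1)*(g - 1)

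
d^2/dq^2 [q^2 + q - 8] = 2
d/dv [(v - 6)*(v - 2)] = 2*v - 8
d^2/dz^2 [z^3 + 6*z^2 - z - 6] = 6*z + 12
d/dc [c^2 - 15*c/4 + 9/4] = 2*c - 15/4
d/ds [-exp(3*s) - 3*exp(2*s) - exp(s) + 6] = (-3*exp(2*s) - 6*exp(s) - 1)*exp(s)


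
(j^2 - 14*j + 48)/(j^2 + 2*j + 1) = (j^2 - 14*j + 48)/(j^2 + 2*j + 1)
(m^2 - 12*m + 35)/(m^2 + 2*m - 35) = (m - 7)/(m + 7)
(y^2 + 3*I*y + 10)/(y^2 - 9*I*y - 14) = (y + 5*I)/(y - 7*I)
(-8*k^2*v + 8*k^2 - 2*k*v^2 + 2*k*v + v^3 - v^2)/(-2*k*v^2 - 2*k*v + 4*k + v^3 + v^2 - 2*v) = (-8*k^2 - 2*k*v + v^2)/(-2*k*v - 4*k + v^2 + 2*v)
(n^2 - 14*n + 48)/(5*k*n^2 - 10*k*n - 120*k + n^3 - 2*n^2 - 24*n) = (n - 8)/(5*k*n + 20*k + n^2 + 4*n)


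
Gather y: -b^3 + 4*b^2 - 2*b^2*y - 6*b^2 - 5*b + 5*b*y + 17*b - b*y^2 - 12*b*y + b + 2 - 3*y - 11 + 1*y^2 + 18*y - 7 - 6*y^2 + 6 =-b^3 - 2*b^2 + 13*b + y^2*(-b - 5) + y*(-2*b^2 - 7*b + 15) - 10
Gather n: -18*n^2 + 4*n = -18*n^2 + 4*n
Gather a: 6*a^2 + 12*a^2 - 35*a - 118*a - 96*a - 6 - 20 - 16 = 18*a^2 - 249*a - 42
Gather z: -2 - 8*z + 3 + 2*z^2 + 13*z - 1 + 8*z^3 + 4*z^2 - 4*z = 8*z^3 + 6*z^2 + z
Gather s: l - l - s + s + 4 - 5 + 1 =0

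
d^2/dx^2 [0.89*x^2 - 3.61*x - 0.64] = 1.78000000000000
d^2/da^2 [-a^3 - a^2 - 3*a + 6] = -6*a - 2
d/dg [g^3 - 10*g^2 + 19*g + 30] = 3*g^2 - 20*g + 19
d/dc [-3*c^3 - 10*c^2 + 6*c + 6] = -9*c^2 - 20*c + 6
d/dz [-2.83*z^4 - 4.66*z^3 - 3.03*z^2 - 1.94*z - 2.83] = -11.32*z^3 - 13.98*z^2 - 6.06*z - 1.94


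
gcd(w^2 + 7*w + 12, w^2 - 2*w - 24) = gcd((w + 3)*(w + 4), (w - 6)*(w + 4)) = w + 4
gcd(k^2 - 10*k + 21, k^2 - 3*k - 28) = k - 7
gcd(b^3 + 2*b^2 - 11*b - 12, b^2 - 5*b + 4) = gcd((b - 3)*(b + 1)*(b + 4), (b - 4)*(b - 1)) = 1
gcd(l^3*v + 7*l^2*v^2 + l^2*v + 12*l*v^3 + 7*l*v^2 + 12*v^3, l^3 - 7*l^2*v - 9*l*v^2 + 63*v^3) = l + 3*v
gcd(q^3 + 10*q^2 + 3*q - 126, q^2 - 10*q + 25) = 1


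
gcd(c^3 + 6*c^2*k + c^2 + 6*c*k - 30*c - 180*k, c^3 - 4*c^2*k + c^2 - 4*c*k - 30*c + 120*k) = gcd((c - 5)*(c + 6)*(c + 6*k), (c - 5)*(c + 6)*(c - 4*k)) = c^2 + c - 30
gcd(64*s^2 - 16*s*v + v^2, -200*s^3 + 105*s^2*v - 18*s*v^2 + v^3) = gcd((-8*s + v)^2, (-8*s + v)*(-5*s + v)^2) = 8*s - v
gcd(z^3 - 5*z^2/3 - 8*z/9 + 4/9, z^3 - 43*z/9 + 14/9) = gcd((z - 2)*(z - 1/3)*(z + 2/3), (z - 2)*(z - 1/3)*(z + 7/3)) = z^2 - 7*z/3 + 2/3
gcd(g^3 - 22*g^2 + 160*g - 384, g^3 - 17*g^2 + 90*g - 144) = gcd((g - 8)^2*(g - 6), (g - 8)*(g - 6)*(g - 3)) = g^2 - 14*g + 48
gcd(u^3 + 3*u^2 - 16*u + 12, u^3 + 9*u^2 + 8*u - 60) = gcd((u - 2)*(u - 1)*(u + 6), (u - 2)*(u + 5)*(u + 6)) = u^2 + 4*u - 12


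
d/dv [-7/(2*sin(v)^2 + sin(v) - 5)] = 7*(4*sin(v) + 1)*cos(v)/(sin(v) - cos(2*v) - 4)^2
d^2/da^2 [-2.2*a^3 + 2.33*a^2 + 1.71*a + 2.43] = 4.66 - 13.2*a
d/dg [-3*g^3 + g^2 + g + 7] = -9*g^2 + 2*g + 1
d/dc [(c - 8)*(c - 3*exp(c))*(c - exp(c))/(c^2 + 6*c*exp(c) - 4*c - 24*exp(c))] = (-2*(c - 8)*(c - 3*exp(c))*(c - exp(c))*(3*c*exp(c) + c - 9*exp(c) - 2) + ((1 - exp(c))*(c - 8)*(c - 3*exp(c)) - (c - 8)*(c - exp(c))*(3*exp(c) - 1) + (c - 3*exp(c))*(c - exp(c)))*(c^2 + 6*c*exp(c) - 4*c - 24*exp(c)))/(c^2 + 6*c*exp(c) - 4*c - 24*exp(c))^2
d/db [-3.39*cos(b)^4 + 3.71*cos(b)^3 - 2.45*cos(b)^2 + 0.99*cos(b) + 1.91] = (13.56*cos(b)^3 - 11.13*cos(b)^2 + 4.9*cos(b) - 0.99)*sin(b)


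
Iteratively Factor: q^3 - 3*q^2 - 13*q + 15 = (q + 3)*(q^2 - 6*q + 5) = (q - 5)*(q + 3)*(q - 1)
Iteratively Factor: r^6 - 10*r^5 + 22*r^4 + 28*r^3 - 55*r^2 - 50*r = (r + 1)*(r^5 - 11*r^4 + 33*r^3 - 5*r^2 - 50*r) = (r - 2)*(r + 1)*(r^4 - 9*r^3 + 15*r^2 + 25*r) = (r - 5)*(r - 2)*(r + 1)*(r^3 - 4*r^2 - 5*r) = r*(r - 5)*(r - 2)*(r + 1)*(r^2 - 4*r - 5) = r*(r - 5)^2*(r - 2)*(r + 1)*(r + 1)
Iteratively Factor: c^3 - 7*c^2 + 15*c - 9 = (c - 1)*(c^2 - 6*c + 9) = (c - 3)*(c - 1)*(c - 3)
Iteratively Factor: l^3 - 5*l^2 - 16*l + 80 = (l - 5)*(l^2 - 16) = (l - 5)*(l + 4)*(l - 4)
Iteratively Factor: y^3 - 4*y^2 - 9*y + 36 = (y + 3)*(y^2 - 7*y + 12) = (y - 4)*(y + 3)*(y - 3)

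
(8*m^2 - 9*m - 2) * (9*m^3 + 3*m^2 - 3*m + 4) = 72*m^5 - 57*m^4 - 69*m^3 + 53*m^2 - 30*m - 8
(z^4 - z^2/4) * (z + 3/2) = z^5 + 3*z^4/2 - z^3/4 - 3*z^2/8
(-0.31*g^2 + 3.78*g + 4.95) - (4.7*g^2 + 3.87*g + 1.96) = -5.01*g^2 - 0.0900000000000003*g + 2.99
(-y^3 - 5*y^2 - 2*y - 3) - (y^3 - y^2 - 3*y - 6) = -2*y^3 - 4*y^2 + y + 3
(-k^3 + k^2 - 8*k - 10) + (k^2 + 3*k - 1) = -k^3 + 2*k^2 - 5*k - 11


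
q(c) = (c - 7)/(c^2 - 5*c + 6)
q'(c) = (5 - 2*c)*(c - 7)/(c^2 - 5*c + 6)^2 + 1/(c^2 - 5*c + 6) = (c^2 - 5*c - (c - 7)*(2*c - 5) + 6)/(c^2 - 5*c + 6)^2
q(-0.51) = -0.85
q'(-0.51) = -0.47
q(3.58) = -3.73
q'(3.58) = 9.89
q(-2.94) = -0.34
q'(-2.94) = -0.09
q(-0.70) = -0.77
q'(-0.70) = -0.39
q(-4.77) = -0.22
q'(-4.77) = -0.04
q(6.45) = -0.04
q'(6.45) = 0.08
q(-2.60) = -0.37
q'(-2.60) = -0.11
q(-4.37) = -0.24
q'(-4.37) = -0.05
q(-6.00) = -0.18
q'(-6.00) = -0.03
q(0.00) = -1.17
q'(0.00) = -0.81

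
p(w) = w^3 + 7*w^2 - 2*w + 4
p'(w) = 3*w^2 + 14*w - 2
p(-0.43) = 6.07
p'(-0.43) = -7.47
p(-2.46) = 36.39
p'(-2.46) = -18.29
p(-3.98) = 59.80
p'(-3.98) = -10.20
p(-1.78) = 24.10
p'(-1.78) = -17.41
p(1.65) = 24.25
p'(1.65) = 29.27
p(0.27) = 3.99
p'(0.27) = 2.00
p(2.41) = 53.83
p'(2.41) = 49.16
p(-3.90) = 58.95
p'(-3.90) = -10.97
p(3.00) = 88.00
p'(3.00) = 67.00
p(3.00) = 88.00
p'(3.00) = 67.00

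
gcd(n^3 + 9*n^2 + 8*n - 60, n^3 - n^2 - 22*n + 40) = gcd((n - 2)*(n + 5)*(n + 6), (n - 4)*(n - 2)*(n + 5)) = n^2 + 3*n - 10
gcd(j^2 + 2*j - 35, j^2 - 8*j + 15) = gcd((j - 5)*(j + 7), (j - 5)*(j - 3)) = j - 5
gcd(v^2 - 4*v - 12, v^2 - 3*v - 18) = v - 6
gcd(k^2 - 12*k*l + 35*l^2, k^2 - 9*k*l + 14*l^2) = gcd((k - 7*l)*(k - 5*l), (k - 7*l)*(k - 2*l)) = k - 7*l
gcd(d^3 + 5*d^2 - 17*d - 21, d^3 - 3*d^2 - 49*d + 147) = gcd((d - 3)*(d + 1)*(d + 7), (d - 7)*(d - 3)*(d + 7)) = d^2 + 4*d - 21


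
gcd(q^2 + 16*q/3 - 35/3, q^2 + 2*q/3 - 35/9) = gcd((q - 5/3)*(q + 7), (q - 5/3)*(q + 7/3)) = q - 5/3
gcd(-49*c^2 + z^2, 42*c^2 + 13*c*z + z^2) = 7*c + z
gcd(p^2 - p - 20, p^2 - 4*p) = 1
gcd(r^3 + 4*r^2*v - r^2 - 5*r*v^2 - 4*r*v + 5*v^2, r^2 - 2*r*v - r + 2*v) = r - 1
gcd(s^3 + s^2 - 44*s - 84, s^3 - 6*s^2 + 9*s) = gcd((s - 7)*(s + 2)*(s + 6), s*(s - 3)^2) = 1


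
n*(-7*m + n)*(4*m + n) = -28*m^2*n - 3*m*n^2 + n^3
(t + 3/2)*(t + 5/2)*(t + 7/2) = t^3 + 15*t^2/2 + 71*t/4 + 105/8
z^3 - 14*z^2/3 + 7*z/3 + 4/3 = (z - 4)*(z - 1)*(z + 1/3)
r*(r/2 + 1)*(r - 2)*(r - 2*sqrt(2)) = r^4/2 - sqrt(2)*r^3 - 2*r^2 + 4*sqrt(2)*r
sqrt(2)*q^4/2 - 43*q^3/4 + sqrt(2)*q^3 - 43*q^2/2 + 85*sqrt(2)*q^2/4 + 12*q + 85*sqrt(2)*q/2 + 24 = (q/2 + 1)*(q - 8*sqrt(2))*(q - 3*sqrt(2))*(sqrt(2)*q + 1/2)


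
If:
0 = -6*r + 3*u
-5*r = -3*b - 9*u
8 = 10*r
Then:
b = -52/15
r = 4/5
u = 8/5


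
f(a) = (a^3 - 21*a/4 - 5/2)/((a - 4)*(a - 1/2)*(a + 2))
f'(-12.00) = -0.01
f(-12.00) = 0.83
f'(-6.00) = -0.03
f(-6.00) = 0.72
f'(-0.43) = -0.76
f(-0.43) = -0.05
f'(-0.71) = -0.48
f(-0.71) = 0.12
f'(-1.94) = -0.15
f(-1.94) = 0.44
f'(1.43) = -0.95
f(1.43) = 0.86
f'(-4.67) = -0.05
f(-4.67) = 0.67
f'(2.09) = -0.75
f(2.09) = 0.35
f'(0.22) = -7.42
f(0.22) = -1.55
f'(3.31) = -4.12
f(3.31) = -1.59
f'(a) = (3*a^2 - 21/4)/((a - 4)*(a - 1/2)*(a + 2)) - (a^3 - 21*a/4 - 5/2)/((a - 4)*(a - 1/2)*(a + 2)^2) - (a^3 - 21*a/4 - 5/2)/((a - 4)*(a - 1/2)^2*(a + 2)) - (a^3 - 21*a/4 - 5/2)/((a - 4)^2*(a - 1/2)*(a + 2))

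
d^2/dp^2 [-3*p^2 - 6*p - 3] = -6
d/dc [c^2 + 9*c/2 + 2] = 2*c + 9/2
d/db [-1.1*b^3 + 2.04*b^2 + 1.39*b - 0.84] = -3.3*b^2 + 4.08*b + 1.39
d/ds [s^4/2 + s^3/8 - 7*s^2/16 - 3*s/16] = 2*s^3 + 3*s^2/8 - 7*s/8 - 3/16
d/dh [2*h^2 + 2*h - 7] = 4*h + 2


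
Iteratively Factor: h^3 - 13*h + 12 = (h - 3)*(h^2 + 3*h - 4) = (h - 3)*(h + 4)*(h - 1)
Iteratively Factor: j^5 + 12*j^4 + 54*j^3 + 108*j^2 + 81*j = (j + 3)*(j^4 + 9*j^3 + 27*j^2 + 27*j) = (j + 3)^2*(j^3 + 6*j^2 + 9*j) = j*(j + 3)^2*(j^2 + 6*j + 9) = j*(j + 3)^3*(j + 3)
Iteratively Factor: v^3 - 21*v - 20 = (v + 1)*(v^2 - v - 20) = (v - 5)*(v + 1)*(v + 4)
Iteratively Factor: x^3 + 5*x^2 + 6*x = (x + 2)*(x^2 + 3*x) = x*(x + 2)*(x + 3)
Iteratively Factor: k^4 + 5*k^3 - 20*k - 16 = (k + 4)*(k^3 + k^2 - 4*k - 4) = (k - 2)*(k + 4)*(k^2 + 3*k + 2) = (k - 2)*(k + 1)*(k + 4)*(k + 2)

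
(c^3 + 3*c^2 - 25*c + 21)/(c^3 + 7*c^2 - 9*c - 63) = (c - 1)/(c + 3)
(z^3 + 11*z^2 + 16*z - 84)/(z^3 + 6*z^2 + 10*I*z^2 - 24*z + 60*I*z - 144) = (z^2 + 5*z - 14)/(z^2 + 10*I*z - 24)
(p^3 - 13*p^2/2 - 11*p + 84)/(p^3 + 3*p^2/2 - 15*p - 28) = (p - 6)/(p + 2)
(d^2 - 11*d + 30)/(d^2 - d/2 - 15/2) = 2*(-d^2 + 11*d - 30)/(-2*d^2 + d + 15)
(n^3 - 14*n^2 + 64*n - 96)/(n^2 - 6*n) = n - 8 + 16/n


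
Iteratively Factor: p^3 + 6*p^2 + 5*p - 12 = (p + 3)*(p^2 + 3*p - 4) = (p - 1)*(p + 3)*(p + 4)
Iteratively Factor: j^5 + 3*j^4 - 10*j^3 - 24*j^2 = (j - 3)*(j^4 + 6*j^3 + 8*j^2) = j*(j - 3)*(j^3 + 6*j^2 + 8*j) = j*(j - 3)*(j + 4)*(j^2 + 2*j) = j*(j - 3)*(j + 2)*(j + 4)*(j)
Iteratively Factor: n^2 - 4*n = (n - 4)*(n)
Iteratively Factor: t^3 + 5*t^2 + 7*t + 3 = (t + 1)*(t^2 + 4*t + 3) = (t + 1)*(t + 3)*(t + 1)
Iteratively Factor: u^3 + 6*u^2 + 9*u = (u)*(u^2 + 6*u + 9) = u*(u + 3)*(u + 3)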